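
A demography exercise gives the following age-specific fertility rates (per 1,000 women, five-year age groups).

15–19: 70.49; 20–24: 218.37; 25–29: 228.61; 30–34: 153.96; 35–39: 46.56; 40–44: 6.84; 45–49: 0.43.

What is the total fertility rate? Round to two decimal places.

3.63

Sum of ASFRs = 70.49 + 218.37 + 228.61 + 153.96 + 46.56 + 6.84 + 0.43 = 725.26
TFR = 5 × 725.26 / 1000 = 3.6263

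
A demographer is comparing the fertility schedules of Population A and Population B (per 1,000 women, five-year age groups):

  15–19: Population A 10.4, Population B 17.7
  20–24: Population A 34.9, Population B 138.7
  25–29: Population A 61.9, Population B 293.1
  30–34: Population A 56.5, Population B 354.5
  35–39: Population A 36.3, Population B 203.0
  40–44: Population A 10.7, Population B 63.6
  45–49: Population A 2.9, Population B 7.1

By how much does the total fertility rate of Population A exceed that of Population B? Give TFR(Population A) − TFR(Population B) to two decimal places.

-4.32

Population A:
  Sum of ASFRs = 10.4 + 34.9 + 61.9 + 56.5 + 36.3 + 10.7 + 2.9 = 213.6
  TFR = 5 × 213.6 / 1000 = 1.068
Population B:
  Sum of ASFRs = 17.7 + 138.7 + 293.1 + 354.5 + 203.0 + 63.6 + 7.1 = 1077.7
  TFR = 5 × 1077.7 / 1000 = 5.3885
Difference = 1.068 − 5.3885 = -4.3205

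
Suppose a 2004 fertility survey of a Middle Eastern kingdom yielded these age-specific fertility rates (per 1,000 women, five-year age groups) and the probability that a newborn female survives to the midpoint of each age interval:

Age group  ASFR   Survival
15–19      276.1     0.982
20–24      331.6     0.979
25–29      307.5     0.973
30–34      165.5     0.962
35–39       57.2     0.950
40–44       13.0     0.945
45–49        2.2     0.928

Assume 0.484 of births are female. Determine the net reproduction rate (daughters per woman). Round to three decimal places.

2.717

Proportion female at birth = 0.484.
Weighting each age-specific rate by interval width and survival:
  15–19: 5 × 276.1/1000 × 0.982 = 1.35565
  20–24: 5 × 331.6/1000 × 0.979 = 1.62318
  25–29: 5 × 307.5/1000 × 0.973 = 1.49599
  30–34: 5 × 165.5/1000 × 0.962 = 0.79606
  35–39: 5 × 57.2/1000 × 0.950 = 0.27170
  40–44: 5 × 13.0/1000 × 0.945 = 0.06143
  45–49: 5 × 2.2/1000 × 0.928 = 0.01021
Sum = 5.61422
NRR = 0.484 × 5.61422 = 2.71728
NRR > 1, so each generation more than replaces itself.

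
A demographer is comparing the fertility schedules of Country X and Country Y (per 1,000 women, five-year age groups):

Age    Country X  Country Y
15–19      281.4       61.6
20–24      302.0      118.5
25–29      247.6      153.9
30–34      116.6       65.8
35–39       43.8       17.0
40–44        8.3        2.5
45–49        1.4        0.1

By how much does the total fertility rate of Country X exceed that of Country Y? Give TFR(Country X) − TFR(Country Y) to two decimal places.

Country X:
  Sum of ASFRs = 281.4 + 302.0 + 247.6 + 116.6 + 43.8 + 8.3 + 1.4 = 1001.1
  TFR = 5 × 1001.1 / 1000 = 5.0055
Country Y:
  Sum of ASFRs = 61.6 + 118.5 + 153.9 + 65.8 + 17.0 + 2.5 + 0.1 = 419.4
  TFR = 5 × 419.4 / 1000 = 2.097
Difference = 5.0055 − 2.097 = 2.9085

2.91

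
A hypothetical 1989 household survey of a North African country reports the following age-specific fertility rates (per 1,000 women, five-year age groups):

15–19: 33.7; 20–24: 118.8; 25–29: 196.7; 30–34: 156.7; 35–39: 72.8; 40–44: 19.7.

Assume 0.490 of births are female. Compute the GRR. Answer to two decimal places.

Proportion female at birth = 0.490.
Sum of ASFRs = 33.7 + 118.8 + 196.7 + 156.7 + 72.8 + 19.7 = 598.4
TFR = 5 × 598.4 / 1000 = 2.992
GRR = 0.490 × 2.992 = 1.46608

1.47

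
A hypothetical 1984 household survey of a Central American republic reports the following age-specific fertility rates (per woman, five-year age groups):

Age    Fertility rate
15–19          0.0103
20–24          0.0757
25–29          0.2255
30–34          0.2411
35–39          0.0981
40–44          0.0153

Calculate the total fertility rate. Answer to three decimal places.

Sum of ASFRs = 0.0103 + 0.0757 + 0.2255 + 0.2411 + 0.0981 + 0.0153 = 0.6660
TFR = 5 × 0.6660 = 3.33

3.330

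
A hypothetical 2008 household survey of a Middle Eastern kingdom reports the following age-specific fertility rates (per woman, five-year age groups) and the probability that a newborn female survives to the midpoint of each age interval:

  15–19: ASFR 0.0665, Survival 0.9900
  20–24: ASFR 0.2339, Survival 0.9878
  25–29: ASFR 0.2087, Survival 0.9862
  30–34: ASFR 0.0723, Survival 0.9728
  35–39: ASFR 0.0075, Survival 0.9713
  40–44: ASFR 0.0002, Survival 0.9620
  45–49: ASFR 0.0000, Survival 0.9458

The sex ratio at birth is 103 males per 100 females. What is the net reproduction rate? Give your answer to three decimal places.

Proportion female at birth = 100 / (100 + 103) = 0.49261.
Survival-weighted fertility by age (5·fₓ·Sₓ):
  15–19: 5 × 0.0665 × 0.9900 = 0.32918
  20–24: 5 × 0.2339 × 0.9878 = 1.15523
  25–29: 5 × 0.2087 × 0.9862 = 1.02910
  30–34: 5 × 0.0723 × 0.9728 = 0.35167
  35–39: 5 × 0.0075 × 0.9713 = 0.03642
  40–44: 5 × 0.0002 × 0.9620 = 0.00096
  45–49: 5 × 0.0000 × 0.9458 = 0.00000
Sum = 2.90256
NRR = 0.49261 × 2.90256 = 1.42983

1.430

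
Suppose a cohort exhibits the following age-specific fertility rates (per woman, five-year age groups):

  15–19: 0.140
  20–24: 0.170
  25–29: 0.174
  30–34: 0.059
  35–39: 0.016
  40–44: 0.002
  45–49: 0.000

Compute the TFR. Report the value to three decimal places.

Sum of ASFRs = 0.140 + 0.170 + 0.174 + 0.059 + 0.016 + 0.002 + 0.000 = 0.561
TFR = 5 × 0.561 = 2.805

2.805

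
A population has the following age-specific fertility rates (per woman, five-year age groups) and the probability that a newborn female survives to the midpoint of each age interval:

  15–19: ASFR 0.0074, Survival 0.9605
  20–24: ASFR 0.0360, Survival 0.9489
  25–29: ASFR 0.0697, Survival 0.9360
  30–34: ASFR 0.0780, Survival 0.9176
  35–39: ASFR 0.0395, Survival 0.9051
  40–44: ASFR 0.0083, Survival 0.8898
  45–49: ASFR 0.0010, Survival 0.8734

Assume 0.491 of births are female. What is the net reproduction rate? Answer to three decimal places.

Proportion female at birth = 0.491.
Survival-weighted fertility by age (5·fₓ·Sₓ):
  15–19: 5 × 0.0074 × 0.9605 = 0.03554
  20–24: 5 × 0.0360 × 0.9489 = 0.17080
  25–29: 5 × 0.0697 × 0.9360 = 0.32620
  30–34: 5 × 0.0780 × 0.9176 = 0.35786
  35–39: 5 × 0.0395 × 0.9051 = 0.17876
  40–44: 5 × 0.0083 × 0.8898 = 0.03693
  45–49: 5 × 0.0010 × 0.8734 = 0.00437
Sum = 1.11046
NRR = 0.491 × 1.11046 = 0.54524
NRR < 1, so the cohort does not fully replace itself.

0.545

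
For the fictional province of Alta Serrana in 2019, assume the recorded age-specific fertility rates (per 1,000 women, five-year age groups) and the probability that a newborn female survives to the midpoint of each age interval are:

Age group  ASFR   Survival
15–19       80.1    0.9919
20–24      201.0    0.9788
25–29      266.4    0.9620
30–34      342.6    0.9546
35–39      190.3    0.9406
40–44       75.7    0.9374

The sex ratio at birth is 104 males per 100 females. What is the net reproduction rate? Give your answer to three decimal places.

2.719

Proportion female at birth = 100 / (100 + 104) = 0.49020.
Each age group contributes 5 × ASFR × survival:
  15–19: 5 × 80.1/1000 × 0.9919 = 0.39726
  20–24: 5 × 201.0/1000 × 0.9788 = 0.98369
  25–29: 5 × 266.4/1000 × 0.9620 = 1.28138
  30–34: 5 × 342.6/1000 × 0.9546 = 1.63523
  35–39: 5 × 190.3/1000 × 0.9406 = 0.89498
  40–44: 5 × 75.7/1000 × 0.9374 = 0.35481
Sum = 5.54735
NRR = 0.49020 × 5.54735 = 2.71931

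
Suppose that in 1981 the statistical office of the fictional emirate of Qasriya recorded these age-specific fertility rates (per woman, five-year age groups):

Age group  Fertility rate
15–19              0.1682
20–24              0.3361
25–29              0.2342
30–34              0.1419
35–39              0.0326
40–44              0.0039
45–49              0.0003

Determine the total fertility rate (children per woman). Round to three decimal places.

4.586

Sum of ASFRs = 0.1682 + 0.3361 + 0.2342 + 0.1419 + 0.0326 + 0.0039 + 0.0003 = 0.9172
TFR = 5 × 0.9172 = 4.586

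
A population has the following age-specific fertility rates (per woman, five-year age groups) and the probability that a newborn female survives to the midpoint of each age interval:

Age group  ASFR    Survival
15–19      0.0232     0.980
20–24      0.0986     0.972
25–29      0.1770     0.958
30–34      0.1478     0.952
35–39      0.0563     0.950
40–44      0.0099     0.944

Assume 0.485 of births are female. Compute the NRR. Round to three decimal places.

1.192

Proportion female at birth = 0.485.
Weighting each age-specific rate by interval width and survival:
  15–19: 5 × 0.0232 × 0.980 = 0.11368
  20–24: 5 × 0.0986 × 0.972 = 0.47920
  25–29: 5 × 0.1770 × 0.958 = 0.84783
  30–34: 5 × 0.1478 × 0.952 = 0.70353
  35–39: 5 × 0.0563 × 0.950 = 0.26743
  40–44: 5 × 0.0099 × 0.944 = 0.04673
Sum = 2.45840
NRR = 0.485 × 2.45840 = 1.19232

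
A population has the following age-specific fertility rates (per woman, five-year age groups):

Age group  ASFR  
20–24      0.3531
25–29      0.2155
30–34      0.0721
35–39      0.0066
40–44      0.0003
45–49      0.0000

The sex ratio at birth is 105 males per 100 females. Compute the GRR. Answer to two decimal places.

1.58

Proportion female at birth = 100 / (100 + 105) = 0.48780.
Sum of ASFRs = 0.3531 + 0.2155 + 0.0721 + 0.0066 + 0.0003 + 0.0000 = 0.6476
TFR = 5 × 0.6476 = 3.238
GRR = 0.48780 × 3.238 = 1.57950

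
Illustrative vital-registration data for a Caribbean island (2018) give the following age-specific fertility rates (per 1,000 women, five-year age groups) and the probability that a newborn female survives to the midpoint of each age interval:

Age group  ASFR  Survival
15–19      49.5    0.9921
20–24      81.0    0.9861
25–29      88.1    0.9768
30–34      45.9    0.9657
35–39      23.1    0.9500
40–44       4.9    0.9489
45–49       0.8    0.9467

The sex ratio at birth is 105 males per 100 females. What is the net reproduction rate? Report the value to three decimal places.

Proportion female at birth = 100 / (100 + 105) = 0.48780.
Survival-weighted fertility by age (5·fₓ·Sₓ):
  15–19: 5 × 49.5/1000 × 0.9921 = 0.24554
  20–24: 5 × 81.0/1000 × 0.9861 = 0.39937
  25–29: 5 × 88.1/1000 × 0.9768 = 0.43028
  30–34: 5 × 45.9/1000 × 0.9657 = 0.22163
  35–39: 5 × 23.1/1000 × 0.9500 = 0.10973
  40–44: 5 × 4.9/1000 × 0.9489 = 0.02325
  45–49: 5 × 0.8/1000 × 0.9467 = 0.00379
Sum = 1.43359
NRR = 0.48780 × 1.43359 = 0.69931

0.699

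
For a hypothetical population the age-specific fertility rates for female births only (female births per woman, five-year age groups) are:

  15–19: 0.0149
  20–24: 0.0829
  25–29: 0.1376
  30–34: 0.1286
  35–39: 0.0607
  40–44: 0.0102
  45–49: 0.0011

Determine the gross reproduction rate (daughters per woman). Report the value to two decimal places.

2.18

Sum of female ASFRs = 0.0149 + 0.0829 + 0.1376 + 0.1286 + 0.0607 + 0.0102 + 0.0011 = 0.4360
GRR = 5 × 0.4360 = 2.18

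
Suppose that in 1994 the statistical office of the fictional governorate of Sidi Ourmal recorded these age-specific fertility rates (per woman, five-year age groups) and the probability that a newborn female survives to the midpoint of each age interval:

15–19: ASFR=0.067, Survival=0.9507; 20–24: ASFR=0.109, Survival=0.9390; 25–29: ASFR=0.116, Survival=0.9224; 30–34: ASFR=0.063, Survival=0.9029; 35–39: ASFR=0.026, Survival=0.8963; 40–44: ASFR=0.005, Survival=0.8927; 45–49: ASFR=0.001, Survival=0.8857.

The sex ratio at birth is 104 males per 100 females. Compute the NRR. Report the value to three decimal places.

0.879

Proportion female at birth = 100 / (100 + 104) = 0.49020.
Survival-weighted fertility by age (5·fₓ·Sₓ):
  15–19: 5 × 0.067 × 0.9507 = 0.31848
  20–24: 5 × 0.109 × 0.9390 = 0.51176
  25–29: 5 × 0.116 × 0.9224 = 0.53499
  30–34: 5 × 0.063 × 0.9029 = 0.28441
  35–39: 5 × 0.026 × 0.8963 = 0.11652
  40–44: 5 × 0.005 × 0.8927 = 0.02232
  45–49: 5 × 0.001 × 0.8857 = 0.00443
Sum = 1.79291
NRR = 0.49020 × 1.79291 = 0.87888
NRR < 1, so the cohort does not fully replace itself.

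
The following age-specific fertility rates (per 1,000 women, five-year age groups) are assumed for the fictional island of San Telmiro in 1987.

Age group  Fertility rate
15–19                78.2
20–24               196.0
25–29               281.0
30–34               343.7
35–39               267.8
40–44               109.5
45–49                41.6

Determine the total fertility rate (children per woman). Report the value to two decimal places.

6.59

Sum of ASFRs = 78.2 + 196.0 + 281.0 + 343.7 + 267.8 + 109.5 + 41.6 = 1317.8
TFR = 5 × 1317.8 / 1000 = 6.589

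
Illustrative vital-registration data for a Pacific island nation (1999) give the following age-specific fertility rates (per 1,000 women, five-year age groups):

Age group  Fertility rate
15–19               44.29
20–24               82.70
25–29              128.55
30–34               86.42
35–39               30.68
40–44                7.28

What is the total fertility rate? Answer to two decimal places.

1.90

Sum of ASFRs = 44.29 + 82.70 + 128.55 + 86.42 + 30.68 + 7.28 = 379.92
TFR = 5 × 379.92 / 1000 = 1.8996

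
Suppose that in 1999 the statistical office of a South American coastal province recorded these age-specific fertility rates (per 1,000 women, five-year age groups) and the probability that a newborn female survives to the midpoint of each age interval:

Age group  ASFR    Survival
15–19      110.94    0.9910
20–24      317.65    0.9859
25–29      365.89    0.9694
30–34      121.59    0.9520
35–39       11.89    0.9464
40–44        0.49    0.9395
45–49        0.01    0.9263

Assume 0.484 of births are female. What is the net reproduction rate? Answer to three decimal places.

Proportion female at birth = 0.484.
Each age group contributes 5 × ASFR × survival:
  15–19: 5 × 110.94/1000 × 0.9910 = 0.54971
  20–24: 5 × 317.65/1000 × 0.9859 = 1.56586
  25–29: 5 × 365.89/1000 × 0.9694 = 1.77347
  30–34: 5 × 121.59/1000 × 0.9520 = 0.57877
  35–39: 5 × 11.89/1000 × 0.9464 = 0.05626
  40–44: 5 × 0.49/1000 × 0.9395 = 0.00230
  45–49: 5 × 0.01/1000 × 0.9263 = 0.00005
Sum = 4.52642
NRR = 0.484 × 4.52642 = 2.19079

2.191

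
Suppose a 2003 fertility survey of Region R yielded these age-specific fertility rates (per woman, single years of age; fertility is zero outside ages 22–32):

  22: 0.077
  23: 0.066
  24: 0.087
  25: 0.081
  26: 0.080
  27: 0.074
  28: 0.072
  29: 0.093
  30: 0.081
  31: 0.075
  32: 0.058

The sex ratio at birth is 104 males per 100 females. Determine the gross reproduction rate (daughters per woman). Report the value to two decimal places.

0.41

Proportion female at birth = 100 / (100 + 104) = 0.49020.
Sum of ASFRs = 0.077 + 0.066 + 0.087 + 0.081 + 0.080 + 0.074 + 0.072 + 0.093 + 0.081 + 0.075 + 0.058 = 0.844
TFR = 0.844
GRR = 0.49020 × 0.844 = 0.41373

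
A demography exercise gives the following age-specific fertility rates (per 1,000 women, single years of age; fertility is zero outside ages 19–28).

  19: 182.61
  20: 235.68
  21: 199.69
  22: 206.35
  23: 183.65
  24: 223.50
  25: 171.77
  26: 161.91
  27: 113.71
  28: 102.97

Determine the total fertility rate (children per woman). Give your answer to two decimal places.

Sum of ASFRs = 182.61 + 235.68 + 199.69 + 206.35 + 183.65 + 223.50 + 171.77 + 161.91 + 113.71 + 102.97 = 1781.84
TFR = 1781.84 / 1000 = 1.78184

1.78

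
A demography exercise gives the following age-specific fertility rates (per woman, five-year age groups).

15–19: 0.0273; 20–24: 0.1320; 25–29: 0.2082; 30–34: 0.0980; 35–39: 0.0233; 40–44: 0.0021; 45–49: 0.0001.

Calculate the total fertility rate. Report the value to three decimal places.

Sum of ASFRs = 0.0273 + 0.1320 + 0.2082 + 0.0980 + 0.0233 + 0.0021 + 0.0001 = 0.4910
TFR = 5 × 0.4910 = 2.455

2.455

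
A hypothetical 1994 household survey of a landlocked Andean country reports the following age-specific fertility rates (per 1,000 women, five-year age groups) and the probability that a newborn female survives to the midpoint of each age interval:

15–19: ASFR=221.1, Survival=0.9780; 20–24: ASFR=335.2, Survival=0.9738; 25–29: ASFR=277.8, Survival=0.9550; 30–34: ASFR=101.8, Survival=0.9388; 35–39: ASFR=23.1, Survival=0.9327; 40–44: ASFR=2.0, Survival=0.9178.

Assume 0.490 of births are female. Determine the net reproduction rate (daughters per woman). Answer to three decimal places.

2.271

Proportion female at birth = 0.490.
Each age group contributes 5 × ASFR × survival:
  15–19: 5 × 221.1/1000 × 0.9780 = 1.08118
  20–24: 5 × 335.2/1000 × 0.9738 = 1.63209
  25–29: 5 × 277.8/1000 × 0.9550 = 1.32650
  30–34: 5 × 101.8/1000 × 0.9388 = 0.47785
  35–39: 5 × 23.1/1000 × 0.9327 = 0.10773
  40–44: 5 × 2.0/1000 × 0.9178 = 0.00918
Sum = 4.63453
NRR = 0.490 × 4.63453 = 2.27092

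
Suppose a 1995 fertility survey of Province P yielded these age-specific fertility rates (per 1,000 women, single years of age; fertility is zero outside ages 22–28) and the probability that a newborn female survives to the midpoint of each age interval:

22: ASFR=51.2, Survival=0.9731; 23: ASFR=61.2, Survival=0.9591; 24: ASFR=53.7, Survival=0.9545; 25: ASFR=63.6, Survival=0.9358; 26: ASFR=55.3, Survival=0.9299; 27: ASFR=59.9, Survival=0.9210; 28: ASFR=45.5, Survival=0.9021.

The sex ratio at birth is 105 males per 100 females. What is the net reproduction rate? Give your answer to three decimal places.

0.179

Proportion female at birth = 100 / (100 + 105) = 0.48780.
Each age group contributes 1 × ASFR × survival:
  22: 1 × 51.2/1000 × 0.9731 = 0.04982
  23: 1 × 61.2/1000 × 0.9591 = 0.05870
  24: 1 × 53.7/1000 × 0.9545 = 0.05126
  25: 1 × 63.6/1000 × 0.9358 = 0.05952
  26: 1 × 55.3/1000 × 0.9299 = 0.05142
  27: 1 × 59.9/1000 × 0.9210 = 0.05517
  28: 1 × 45.5/1000 × 0.9021 = 0.04105
Sum = 0.36694
NRR = 0.48780 × 0.36694 = 0.17899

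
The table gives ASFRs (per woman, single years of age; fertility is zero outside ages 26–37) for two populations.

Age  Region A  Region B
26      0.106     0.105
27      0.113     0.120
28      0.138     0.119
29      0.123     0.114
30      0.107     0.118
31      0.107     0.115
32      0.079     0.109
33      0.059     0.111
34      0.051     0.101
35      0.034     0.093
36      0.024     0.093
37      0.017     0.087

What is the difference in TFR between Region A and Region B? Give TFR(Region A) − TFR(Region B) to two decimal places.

Region A:
  Sum of ASFRs = 0.106 + 0.113 + 0.138 + 0.123 + 0.107 + 0.107 + 0.079 + 0.059 + 0.051 + 0.034 + 0.024 + 0.017 = 0.958
  TFR = 0.958
Region B:
  Sum of ASFRs = 0.105 + 0.120 + 0.119 + 0.114 + 0.118 + 0.115 + 0.109 + 0.111 + 0.101 + 0.093 + 0.093 + 0.087 = 1.285
  TFR = 1.285
Difference = 0.958 − 1.285 = -0.327

-0.33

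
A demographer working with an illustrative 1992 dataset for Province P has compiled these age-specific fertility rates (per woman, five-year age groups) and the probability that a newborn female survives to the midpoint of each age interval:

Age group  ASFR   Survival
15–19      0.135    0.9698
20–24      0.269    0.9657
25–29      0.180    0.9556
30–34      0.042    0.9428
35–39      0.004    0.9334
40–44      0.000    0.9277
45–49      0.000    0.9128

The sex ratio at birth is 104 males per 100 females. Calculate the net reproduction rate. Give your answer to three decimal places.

1.485

Proportion female at birth = 100 / (100 + 104) = 0.49020.
Each age group contributes 5 × ASFR × survival:
  15–19: 5 × 0.135 × 0.9698 = 0.65462
  20–24: 5 × 0.269 × 0.9657 = 1.29887
  25–29: 5 × 0.180 × 0.9556 = 0.86004
  30–34: 5 × 0.042 × 0.9428 = 0.19799
  35–39: 5 × 0.004 × 0.9334 = 0.01867
  40–44: 5 × 0.000 × 0.9277 = 0.00000
  45–49: 5 × 0.000 × 0.9128 = 0.00000
Sum = 3.03019
NRR = 0.49020 × 3.03019 = 1.48540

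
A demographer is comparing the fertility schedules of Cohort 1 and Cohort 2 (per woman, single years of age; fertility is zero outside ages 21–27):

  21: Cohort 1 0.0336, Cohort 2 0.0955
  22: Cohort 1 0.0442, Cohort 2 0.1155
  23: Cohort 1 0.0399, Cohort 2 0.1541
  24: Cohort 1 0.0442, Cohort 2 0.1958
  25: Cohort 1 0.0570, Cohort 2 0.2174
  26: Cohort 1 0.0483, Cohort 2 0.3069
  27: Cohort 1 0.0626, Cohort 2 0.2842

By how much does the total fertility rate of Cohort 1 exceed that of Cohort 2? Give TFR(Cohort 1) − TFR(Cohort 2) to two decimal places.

-1.04

Cohort 1:
  Sum of ASFRs = 0.0336 + 0.0442 + 0.0399 + 0.0442 + 0.0570 + 0.0483 + 0.0626 = 0.3298
  TFR = 0.3298
Cohort 2:
  Sum of ASFRs = 0.0955 + 0.1155 + 0.1541 + 0.1958 + 0.2174 + 0.3069 + 0.2842 = 1.3694
  TFR = 1.3694
Difference = 0.3298 − 1.3694 = -1.0396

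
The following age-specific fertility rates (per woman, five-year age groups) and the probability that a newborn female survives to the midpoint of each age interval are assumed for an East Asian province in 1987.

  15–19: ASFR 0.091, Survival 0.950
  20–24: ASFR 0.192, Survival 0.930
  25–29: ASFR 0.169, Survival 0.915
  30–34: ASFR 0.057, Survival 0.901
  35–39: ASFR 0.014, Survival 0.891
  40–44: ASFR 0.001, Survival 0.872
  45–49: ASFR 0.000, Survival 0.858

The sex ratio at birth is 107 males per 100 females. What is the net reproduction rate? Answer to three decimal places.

1.170

Proportion female at birth = 100 / (100 + 107) = 0.48309.
Weighting each age-specific rate by interval width and survival:
  15–19: 5 × 0.091 × 0.950 = 0.43225
  20–24: 5 × 0.192 × 0.930 = 0.89280
  25–29: 5 × 0.169 × 0.915 = 0.77318
  30–34: 5 × 0.057 × 0.901 = 0.25679
  35–39: 5 × 0.014 × 0.891 = 0.06237
  40–44: 5 × 0.001 × 0.872 = 0.00436
  45–49: 5 × 0.000 × 0.858 = 0.00000
Sum = 2.42175
NRR = 0.48309 × 2.42175 = 1.16992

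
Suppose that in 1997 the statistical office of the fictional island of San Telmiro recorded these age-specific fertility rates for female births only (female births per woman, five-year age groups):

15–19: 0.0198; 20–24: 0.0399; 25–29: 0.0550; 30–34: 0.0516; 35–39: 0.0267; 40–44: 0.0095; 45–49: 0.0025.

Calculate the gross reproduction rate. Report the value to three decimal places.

Sum of female ASFRs = 0.0198 + 0.0399 + 0.0550 + 0.0516 + 0.0267 + 0.0095 + 0.0025 = 0.2050
GRR = 5 × 0.2050 = 1.025

1.025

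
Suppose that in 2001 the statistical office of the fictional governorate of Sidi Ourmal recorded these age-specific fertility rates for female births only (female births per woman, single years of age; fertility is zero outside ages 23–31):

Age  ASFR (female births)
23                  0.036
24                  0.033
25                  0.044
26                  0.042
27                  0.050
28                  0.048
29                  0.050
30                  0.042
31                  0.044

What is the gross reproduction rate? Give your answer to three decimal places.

Sum of female ASFRs = 0.036 + 0.033 + 0.044 + 0.042 + 0.050 + 0.048 + 0.050 + 0.042 + 0.044 = 0.389
GRR = 0.389

0.389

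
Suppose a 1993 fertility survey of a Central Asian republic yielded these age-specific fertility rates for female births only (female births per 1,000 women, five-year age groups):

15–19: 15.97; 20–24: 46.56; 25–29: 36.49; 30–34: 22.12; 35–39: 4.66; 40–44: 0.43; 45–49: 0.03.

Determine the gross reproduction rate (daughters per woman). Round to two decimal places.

Sum of female ASFRs = 15.97 + 46.56 + 36.49 + 22.12 + 4.66 + 0.43 + 0.03 = 126.26
GRR = 5 × 126.26 / 1000 = 0.6313

0.63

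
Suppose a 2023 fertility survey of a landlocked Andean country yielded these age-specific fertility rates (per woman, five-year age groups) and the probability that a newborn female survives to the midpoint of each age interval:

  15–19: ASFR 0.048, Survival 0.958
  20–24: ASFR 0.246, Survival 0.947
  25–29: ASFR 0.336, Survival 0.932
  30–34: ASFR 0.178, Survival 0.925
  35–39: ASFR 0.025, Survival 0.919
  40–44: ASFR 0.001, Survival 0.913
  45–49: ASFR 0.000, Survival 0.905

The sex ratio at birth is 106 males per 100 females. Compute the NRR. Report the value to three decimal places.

Proportion female at birth = 100 / (100 + 106) = 0.48544.
Survival-weighted fertility by age (5·fₓ·Sₓ):
  15–19: 5 × 0.048 × 0.958 = 0.22992
  20–24: 5 × 0.246 × 0.947 = 1.16481
  25–29: 5 × 0.336 × 0.932 = 1.56576
  30–34: 5 × 0.178 × 0.925 = 0.82325
  35–39: 5 × 0.025 × 0.919 = 0.11488
  40–44: 5 × 0.001 × 0.913 = 0.00457
  45–49: 5 × 0.000 × 0.905 = 0.00000
Sum = 3.90319
NRR = 0.48544 × 3.90319 = 1.89476
An NRR exceeding 1 indicates intrinsic growth under these rates.

1.895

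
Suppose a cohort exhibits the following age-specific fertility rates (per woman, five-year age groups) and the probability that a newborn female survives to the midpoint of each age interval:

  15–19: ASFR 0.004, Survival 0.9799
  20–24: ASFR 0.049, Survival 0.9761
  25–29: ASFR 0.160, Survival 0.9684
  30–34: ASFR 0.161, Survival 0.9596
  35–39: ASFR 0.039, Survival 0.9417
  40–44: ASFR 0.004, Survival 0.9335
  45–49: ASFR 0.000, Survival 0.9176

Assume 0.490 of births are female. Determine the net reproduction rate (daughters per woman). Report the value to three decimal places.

Proportion female at birth = 0.490.
Each age group contributes 5 × ASFR × survival:
  15–19: 5 × 0.004 × 0.9799 = 0.01960
  20–24: 5 × 0.049 × 0.9761 = 0.23914
  25–29: 5 × 0.160 × 0.9684 = 0.77472
  30–34: 5 × 0.161 × 0.9596 = 0.77248
  35–39: 5 × 0.039 × 0.9417 = 0.18363
  40–44: 5 × 0.004 × 0.9335 = 0.01867
  45–49: 5 × 0.000 × 0.9176 = 0.00000
Sum = 2.00824
NRR = 0.490 × 2.00824 = 0.98404
An NRR under 1 implies long-run decline under these rates.

0.984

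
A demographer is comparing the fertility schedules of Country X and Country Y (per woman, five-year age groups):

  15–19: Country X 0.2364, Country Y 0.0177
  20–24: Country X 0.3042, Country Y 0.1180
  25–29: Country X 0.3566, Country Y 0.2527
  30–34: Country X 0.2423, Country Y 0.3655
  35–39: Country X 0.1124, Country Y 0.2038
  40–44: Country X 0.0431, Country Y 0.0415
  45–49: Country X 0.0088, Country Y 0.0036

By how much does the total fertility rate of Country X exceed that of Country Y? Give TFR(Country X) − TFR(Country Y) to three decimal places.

1.505

Country X:
  Sum of ASFRs = 0.2364 + 0.3042 + 0.3566 + 0.2423 + 0.1124 + 0.0431 + 0.0088 = 1.3038
  TFR = 5 × 1.3038 = 6.519
Country Y:
  Sum of ASFRs = 0.0177 + 0.1180 + 0.2527 + 0.3655 + 0.2038 + 0.0415 + 0.0036 = 1.0028
  TFR = 5 × 1.0028 = 5.014
Difference = 6.519 − 5.014 = 1.505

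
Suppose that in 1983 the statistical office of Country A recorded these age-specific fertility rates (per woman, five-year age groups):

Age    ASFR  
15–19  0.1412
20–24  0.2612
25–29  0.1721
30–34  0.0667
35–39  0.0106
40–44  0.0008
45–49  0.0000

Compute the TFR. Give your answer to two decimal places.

3.26

Sum of ASFRs = 0.1412 + 0.2612 + 0.1721 + 0.0667 + 0.0106 + 0.0008 + 0.0000 = 0.6526
TFR = 5 × 0.6526 = 3.263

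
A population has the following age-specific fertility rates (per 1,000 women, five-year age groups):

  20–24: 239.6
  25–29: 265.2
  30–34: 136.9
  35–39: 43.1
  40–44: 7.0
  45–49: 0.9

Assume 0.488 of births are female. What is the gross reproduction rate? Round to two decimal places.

1.69

Proportion female at birth = 0.488.
Sum of ASFRs = 239.6 + 265.2 + 136.9 + 43.1 + 7.0 + 0.9 = 692.7
TFR = 5 × 692.7 / 1000 = 3.4635
GRR = 0.488 × 3.4635 = 1.69019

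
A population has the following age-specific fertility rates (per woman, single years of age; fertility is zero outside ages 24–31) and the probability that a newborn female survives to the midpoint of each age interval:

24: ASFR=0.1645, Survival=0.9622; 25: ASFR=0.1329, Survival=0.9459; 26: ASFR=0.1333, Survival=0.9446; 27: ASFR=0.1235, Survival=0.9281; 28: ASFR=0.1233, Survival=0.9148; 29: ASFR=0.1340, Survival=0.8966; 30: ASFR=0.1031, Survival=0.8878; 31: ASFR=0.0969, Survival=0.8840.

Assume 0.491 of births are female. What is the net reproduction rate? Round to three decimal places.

Proportion female at birth = 0.491.
Weighting each age-specific rate by interval width and survival:
  24: 1 × 0.1645 × 0.9622 = 0.15828
  25: 1 × 0.1329 × 0.9459 = 0.12571
  26: 1 × 0.1333 × 0.9446 = 0.12592
  27: 1 × 0.1235 × 0.9281 = 0.11462
  28: 1 × 0.1233 × 0.9148 = 0.11279
  29: 1 × 0.1340 × 0.8966 = 0.12014
  30: 1 × 0.1031 × 0.8878 = 0.09153
  31: 1 × 0.0969 × 0.8840 = 0.08566
Sum = 0.93465
NRR = 0.491 × 0.93465 = 0.45891
An NRR under 1 implies long-run decline under these rates.

0.459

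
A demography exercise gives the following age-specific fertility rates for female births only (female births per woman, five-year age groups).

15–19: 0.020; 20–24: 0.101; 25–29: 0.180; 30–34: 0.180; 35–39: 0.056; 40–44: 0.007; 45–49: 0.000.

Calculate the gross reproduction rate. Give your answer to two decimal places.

2.72

Sum of female ASFRs = 0.020 + 0.101 + 0.180 + 0.180 + 0.056 + 0.007 + 0.000 = 0.544
GRR = 5 × 0.544 = 2.72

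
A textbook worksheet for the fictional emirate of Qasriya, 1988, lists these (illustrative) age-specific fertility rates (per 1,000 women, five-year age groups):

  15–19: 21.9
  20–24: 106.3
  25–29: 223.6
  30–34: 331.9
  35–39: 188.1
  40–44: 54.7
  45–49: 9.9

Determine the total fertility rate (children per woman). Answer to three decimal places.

4.682

Sum of ASFRs = 21.9 + 106.3 + 223.6 + 331.9 + 188.1 + 54.7 + 9.9 = 936.4
TFR = 5 × 936.4 / 1000 = 4.682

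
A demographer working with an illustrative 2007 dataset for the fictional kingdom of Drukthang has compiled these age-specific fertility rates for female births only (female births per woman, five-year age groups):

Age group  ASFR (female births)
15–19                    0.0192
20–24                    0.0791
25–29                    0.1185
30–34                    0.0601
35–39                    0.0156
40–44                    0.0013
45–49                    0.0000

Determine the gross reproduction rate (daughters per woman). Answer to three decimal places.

Sum of female ASFRs = 0.0192 + 0.0791 + 0.1185 + 0.0601 + 0.0156 + 0.0013 + 0.0000 = 0.2938
GRR = 5 × 0.2938 = 1.469

1.469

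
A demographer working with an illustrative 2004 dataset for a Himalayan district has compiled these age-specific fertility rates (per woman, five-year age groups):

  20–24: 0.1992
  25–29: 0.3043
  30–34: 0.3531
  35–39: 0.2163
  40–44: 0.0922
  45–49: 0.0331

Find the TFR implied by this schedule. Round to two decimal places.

5.99

Sum of ASFRs = 0.1992 + 0.3043 + 0.3531 + 0.2163 + 0.0922 + 0.0331 = 1.1982
TFR = 5 × 1.1982 = 5.991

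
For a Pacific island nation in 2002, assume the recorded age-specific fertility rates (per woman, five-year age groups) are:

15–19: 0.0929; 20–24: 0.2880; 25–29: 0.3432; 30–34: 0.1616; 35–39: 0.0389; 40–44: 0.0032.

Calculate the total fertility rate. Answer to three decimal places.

4.639

Sum of ASFRs = 0.0929 + 0.2880 + 0.3432 + 0.1616 + 0.0389 + 0.0032 = 0.9278
TFR = 5 × 0.9278 = 4.639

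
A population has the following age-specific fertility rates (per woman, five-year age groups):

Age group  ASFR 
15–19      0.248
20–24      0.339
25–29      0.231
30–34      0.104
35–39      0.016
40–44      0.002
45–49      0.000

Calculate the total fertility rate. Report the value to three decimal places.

4.700

Sum of ASFRs = 0.248 + 0.339 + 0.231 + 0.104 + 0.016 + 0.002 + 0.000 = 0.940
TFR = 5 × 0.940 = 4.7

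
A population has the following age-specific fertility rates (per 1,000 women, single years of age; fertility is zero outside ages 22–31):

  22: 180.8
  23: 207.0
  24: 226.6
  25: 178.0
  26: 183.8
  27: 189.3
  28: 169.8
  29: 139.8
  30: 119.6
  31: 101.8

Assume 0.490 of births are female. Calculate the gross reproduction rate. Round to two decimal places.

0.83

Proportion female at birth = 0.490.
Sum of ASFRs = 180.8 + 207.0 + 226.6 + 178.0 + 183.8 + 189.3 + 169.8 + 139.8 + 119.6 + 101.8 = 1696.5
TFR = 1696.5 / 1000 = 1.6965
GRR = 0.490 × 1.6965 = 0.83129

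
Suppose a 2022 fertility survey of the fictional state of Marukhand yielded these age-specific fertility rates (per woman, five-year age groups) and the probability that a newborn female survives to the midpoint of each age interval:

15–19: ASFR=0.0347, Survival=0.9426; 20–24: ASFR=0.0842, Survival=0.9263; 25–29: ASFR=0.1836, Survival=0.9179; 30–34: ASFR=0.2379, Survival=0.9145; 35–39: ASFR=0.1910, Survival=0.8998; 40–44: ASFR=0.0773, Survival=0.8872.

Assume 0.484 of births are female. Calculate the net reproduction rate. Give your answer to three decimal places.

Proportion female at birth = 0.484.
Per-age-group product (5 × ASFR × survival probability):
  15–19: 5 × 0.0347 × 0.9426 = 0.16354
  20–24: 5 × 0.0842 × 0.9263 = 0.38997
  25–29: 5 × 0.1836 × 0.9179 = 0.84263
  30–34: 5 × 0.2379 × 0.9145 = 1.08780
  35–39: 5 × 0.1910 × 0.8998 = 0.85931
  40–44: 5 × 0.0773 × 0.8872 = 0.34290
Sum = 3.68615
NRR = 0.484 × 3.68615 = 1.78410

1.784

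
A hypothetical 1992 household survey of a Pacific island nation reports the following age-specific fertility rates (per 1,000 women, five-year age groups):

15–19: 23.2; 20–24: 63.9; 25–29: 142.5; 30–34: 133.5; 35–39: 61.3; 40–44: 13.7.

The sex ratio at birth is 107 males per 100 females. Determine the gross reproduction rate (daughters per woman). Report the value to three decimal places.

Proportion female at birth = 100 / (100 + 107) = 0.48309.
Sum of ASFRs = 23.2 + 63.9 + 142.5 + 133.5 + 61.3 + 13.7 = 438.1
TFR = 5 × 438.1 / 1000 = 2.1905
GRR = 0.48309 × 2.1905 = 1.05821

1.058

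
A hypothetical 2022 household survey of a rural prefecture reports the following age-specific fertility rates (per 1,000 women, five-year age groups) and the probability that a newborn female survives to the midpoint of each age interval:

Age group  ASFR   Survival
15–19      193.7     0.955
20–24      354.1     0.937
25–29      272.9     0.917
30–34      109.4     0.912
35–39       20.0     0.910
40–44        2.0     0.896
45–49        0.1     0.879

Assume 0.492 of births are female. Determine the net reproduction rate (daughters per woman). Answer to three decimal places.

2.182

Proportion female at birth = 0.492.
Per-age-group product (5 × ASFR × survival probability):
  15–19: 5 × 193.7/1000 × 0.955 = 0.92492
  20–24: 5 × 354.1/1000 × 0.937 = 1.65896
  25–29: 5 × 272.9/1000 × 0.917 = 1.25125
  30–34: 5 × 109.4/1000 × 0.912 = 0.49886
  35–39: 5 × 20.0/1000 × 0.910 = 0.09100
  40–44: 5 × 2.0/1000 × 0.896 = 0.00896
  45–49: 5 × 0.1/1000 × 0.879 = 0.00044
Sum = 4.43439
NRR = 0.492 × 4.43439 = 2.18172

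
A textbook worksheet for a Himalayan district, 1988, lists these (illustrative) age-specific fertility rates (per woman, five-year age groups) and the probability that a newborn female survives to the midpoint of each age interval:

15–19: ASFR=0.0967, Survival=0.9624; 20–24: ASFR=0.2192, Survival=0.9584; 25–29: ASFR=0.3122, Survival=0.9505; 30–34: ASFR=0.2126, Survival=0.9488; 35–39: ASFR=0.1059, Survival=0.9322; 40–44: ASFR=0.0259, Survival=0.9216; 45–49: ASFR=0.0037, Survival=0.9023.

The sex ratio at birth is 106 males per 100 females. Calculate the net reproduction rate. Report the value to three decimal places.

Proportion female at birth = 100 / (100 + 106) = 0.48544.
Weighting each age-specific rate by interval width and survival:
  15–19: 5 × 0.0967 × 0.9624 = 0.46532
  20–24: 5 × 0.2192 × 0.9584 = 1.05041
  25–29: 5 × 0.3122 × 0.9505 = 1.48373
  30–34: 5 × 0.2126 × 0.9488 = 1.00857
  35–39: 5 × 0.1059 × 0.9322 = 0.49360
  40–44: 5 × 0.0259 × 0.9216 = 0.11935
  45–49: 5 × 0.0037 × 0.9023 = 0.01669
Sum = 4.63767
NRR = 0.48544 × 4.63767 = 2.25131
With NRR above 1 the population is above replacement fertility.

2.251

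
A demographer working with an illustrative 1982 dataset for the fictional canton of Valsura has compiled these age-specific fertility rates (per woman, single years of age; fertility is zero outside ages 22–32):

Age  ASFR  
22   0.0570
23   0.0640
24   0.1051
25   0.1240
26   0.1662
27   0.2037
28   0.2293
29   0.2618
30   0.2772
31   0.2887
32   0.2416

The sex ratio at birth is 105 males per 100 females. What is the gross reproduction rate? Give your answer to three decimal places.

0.985

Proportion female at birth = 100 / (100 + 105) = 0.48780.
Sum of ASFRs = 0.0570 + 0.0640 + 0.1051 + 0.1240 + 0.1662 + 0.2037 + 0.2293 + 0.2618 + 0.2772 + 0.2887 + 0.2416 = 2.0186
TFR = 2.0186
GRR = 0.48780 × 2.0186 = 0.98467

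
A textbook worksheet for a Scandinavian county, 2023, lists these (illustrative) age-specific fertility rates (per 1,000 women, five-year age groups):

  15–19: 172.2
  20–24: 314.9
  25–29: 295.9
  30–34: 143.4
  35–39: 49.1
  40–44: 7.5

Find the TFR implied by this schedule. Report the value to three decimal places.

4.915

Sum of ASFRs = 172.2 + 314.9 + 295.9 + 143.4 + 49.1 + 7.5 = 983.0
TFR = 5 × 983.0 / 1000 = 4.915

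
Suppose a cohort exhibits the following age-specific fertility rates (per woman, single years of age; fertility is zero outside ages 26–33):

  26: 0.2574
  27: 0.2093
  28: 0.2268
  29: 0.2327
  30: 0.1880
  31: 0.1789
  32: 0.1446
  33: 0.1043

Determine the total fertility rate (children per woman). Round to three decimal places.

1.542

Sum of ASFRs = 0.2574 + 0.2093 + 0.2268 + 0.2327 + 0.1880 + 0.1789 + 0.1446 + 0.1043 = 1.5420
TFR = 1.542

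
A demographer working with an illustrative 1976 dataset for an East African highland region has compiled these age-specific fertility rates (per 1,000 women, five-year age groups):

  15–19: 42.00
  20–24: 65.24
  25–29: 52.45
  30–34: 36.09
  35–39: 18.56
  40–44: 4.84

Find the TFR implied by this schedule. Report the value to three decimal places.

Sum of ASFRs = 42.00 + 65.24 + 52.45 + 36.09 + 18.56 + 4.84 = 219.18
TFR = 5 × 219.18 / 1000 = 1.0959

1.096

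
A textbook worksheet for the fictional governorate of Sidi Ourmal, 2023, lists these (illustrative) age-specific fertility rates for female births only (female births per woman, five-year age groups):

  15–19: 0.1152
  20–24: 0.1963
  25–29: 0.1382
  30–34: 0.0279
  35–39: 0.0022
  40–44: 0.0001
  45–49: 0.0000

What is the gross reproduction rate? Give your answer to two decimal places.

2.40

Sum of female ASFRs = 0.1152 + 0.1963 + 0.1382 + 0.0279 + 0.0022 + 0.0001 + 0.0000 = 0.4799
GRR = 5 × 0.4799 = 2.3995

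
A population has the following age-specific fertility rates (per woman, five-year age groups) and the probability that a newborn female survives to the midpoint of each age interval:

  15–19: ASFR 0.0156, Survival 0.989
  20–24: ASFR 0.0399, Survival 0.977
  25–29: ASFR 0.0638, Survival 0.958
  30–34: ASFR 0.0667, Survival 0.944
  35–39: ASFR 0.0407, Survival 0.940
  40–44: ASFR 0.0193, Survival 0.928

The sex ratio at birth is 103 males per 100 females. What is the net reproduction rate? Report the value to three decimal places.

0.578

Proportion female at birth = 100 / (100 + 103) = 0.49261.
Weighting each age-specific rate by interval width and survival:
  15–19: 5 × 0.0156 × 0.989 = 0.07714
  20–24: 5 × 0.0399 × 0.977 = 0.19491
  25–29: 5 × 0.0638 × 0.958 = 0.30560
  30–34: 5 × 0.0667 × 0.944 = 0.31482
  35–39: 5 × 0.0407 × 0.940 = 0.19129
  40–44: 5 × 0.0193 × 0.928 = 0.08955
Sum = 1.17331
NRR = 0.49261 × 1.17331 = 0.57798
An NRR under 1 implies long-run decline under these rates.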